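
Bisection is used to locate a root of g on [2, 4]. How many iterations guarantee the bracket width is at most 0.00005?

16

Width after n steps is 2/2^n. Need 2^n ≥ 2/0.00005 = 40000.
2^15 = 32768 < 40000 ≤ 2^16 = 65536, so n = 16.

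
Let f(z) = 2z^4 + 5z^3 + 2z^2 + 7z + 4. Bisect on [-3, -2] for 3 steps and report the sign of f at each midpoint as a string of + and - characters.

-++

f(-2.5) = -1 < 0, so the root lies in [-3, -2.5]
f(-2.75) = 10.273438 > 0, so the root lies in [-2.75, -2.5]
f(-2.625) = 3.928223 > 0, so the root lies in [-2.625, -2.5]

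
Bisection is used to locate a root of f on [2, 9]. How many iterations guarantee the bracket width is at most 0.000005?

21

Width after n steps is 7/2^n. Need 2^n ≥ 7/0.000005 = 1400000.
2^20 = 1048576 < 1400000 ≤ 2^21 = 2097152, so n = 21.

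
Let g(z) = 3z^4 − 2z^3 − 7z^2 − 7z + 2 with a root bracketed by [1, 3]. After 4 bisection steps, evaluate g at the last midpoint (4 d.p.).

-2.5032

z = 2 gives g = -8, negative; keep [2, 3]
z = 2.5 gives g = 26.6875, positive; keep [2, 2.5]
z = 2.25 gives g = 4.917969, positive; keep [2, 2.25]
z = 2.125 gives g = -2.5032, negative; keep [2.125, 2.25]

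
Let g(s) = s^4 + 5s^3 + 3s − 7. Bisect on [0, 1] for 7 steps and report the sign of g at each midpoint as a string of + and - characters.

---++--

m = 0.5, g(m) = -4.8125 (−); new bracket [0.5, 1]
m = 0.75, g(m) = -2.324219 (−); new bracket [0.75, 1]
m = 0.875, g(m) = -0.439209 (−); new bracket [0.875, 1]
m = 0.9375, g(m) = 0.7048 (+); new bracket [0.875, 0.9375]
m = 0.90625, g(m) = 0.1147 (+); new bracket [0.875, 0.90625]
m = 0.890625, g(m) = -0.1667 (−); new bracket [0.890625, 0.90625]
m = 0.8984375, g(m) = -0.0271 (−); new bracket [0.8984375, 0.90625]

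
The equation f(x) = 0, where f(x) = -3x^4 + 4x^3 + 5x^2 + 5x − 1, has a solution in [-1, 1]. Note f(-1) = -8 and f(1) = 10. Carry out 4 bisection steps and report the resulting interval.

[0.125, 0.25]

midpoint 0: f = -1 < 0 → [0, 1]
midpoint 0.5: f = 3.0625 > 0 → [0, 0.5]
midpoint 0.25: f = 0.613281 > 0 → [0, 0.25]
midpoint 0.125: f = -0.2898 < 0 → [0.125, 0.25]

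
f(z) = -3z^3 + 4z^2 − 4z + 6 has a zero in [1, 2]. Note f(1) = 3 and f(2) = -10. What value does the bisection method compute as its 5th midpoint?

midpoint 1.5: f = -1.125 < 0 → [1, 1.5]
midpoint 1.25: f = 1.390625 > 0 → [1.25, 1.5]
midpoint 1.375: f = 0.263672 > 0 → [1.375, 1.5]
midpoint 1.4375: f = -0.3958 < 0 → [1.375, 1.4375]
midpoint 1.40625: f = -0.0576 < 0 → [1.375, 1.40625]

1.40625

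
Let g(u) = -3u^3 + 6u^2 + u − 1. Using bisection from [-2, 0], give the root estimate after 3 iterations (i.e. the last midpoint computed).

-0.25

u = -1 gives g = 7, positive; keep [-1, 0]
u = -0.5 gives g = 0.375, positive; keep [-0.5, 0]
u = -0.25 gives g = -0.828125, negative; keep [-0.5, -0.25]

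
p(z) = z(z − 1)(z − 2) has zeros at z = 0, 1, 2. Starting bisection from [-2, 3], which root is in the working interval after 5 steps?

midpoint 0.5: p = 0.375 > 0 → [-2, 0.5]
midpoint -0.75: p = -3.609375 < 0 → [-0.75, 0.5]
midpoint -0.125: p = -0.298828 < 0 → [-0.125, 0.5]
midpoint 0.1875: p = 0.2761 > 0 → [-0.125, 0.1875]
midpoint 0.03125: p = 0.0596 > 0 → [-0.125, 0.03125]

0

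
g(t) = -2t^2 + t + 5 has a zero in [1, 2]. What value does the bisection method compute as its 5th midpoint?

m = 1.5, g(m) = 2 (+); new bracket [1.5, 2]
m = 1.75, g(m) = 0.625 (+); new bracket [1.75, 2]
m = 1.875, g(m) = -0.15625 (−); new bracket [1.75, 1.875]
m = 1.8125, g(m) = 0.2422 (+); new bracket [1.8125, 1.875]
m = 1.84375, g(m) = 0.0449 (+); new bracket [1.84375, 1.875]

1.84375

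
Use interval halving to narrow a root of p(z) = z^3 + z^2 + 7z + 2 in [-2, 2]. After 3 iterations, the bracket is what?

midpoint 0: p = 2 > 0 → [-2, 0]
midpoint -1: p = -5 < 0 → [-1, 0]
midpoint -0.5: p = -1.375 < 0 → [-0.5, 0]

[-0.5, 0]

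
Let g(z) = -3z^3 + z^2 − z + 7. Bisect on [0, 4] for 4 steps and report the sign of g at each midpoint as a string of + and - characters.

m = 2, g(m) = -15 (−); new bracket [0, 2]
m = 1, g(m) = 4 (+); new bracket [1, 2]
m = 1.5, g(m) = -2.375 (−); new bracket [1, 1.5]
m = 1.25, g(m) = 1.4531 (+); new bracket [1.25, 1.5]

-+-+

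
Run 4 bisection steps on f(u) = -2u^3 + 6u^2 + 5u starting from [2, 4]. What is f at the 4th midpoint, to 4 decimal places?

f(3) = 15 > 0, so the root lies in [3, 4]
f(3.5) = 5.25 > 0, so the root lies in [3.5, 4]
f(3.75) = -2.34375 < 0, so the root lies in [3.5, 3.75]
f(3.625) = 1.6992 > 0, so the root lies in [3.625, 3.75]

1.6992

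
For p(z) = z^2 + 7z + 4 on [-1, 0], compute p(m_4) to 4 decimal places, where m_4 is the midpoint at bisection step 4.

-0.3398

m = -0.5, p(m) = 0.75 (+); new bracket [-1, -0.5]
m = -0.75, p(m) = -0.6875 (−); new bracket [-0.75, -0.5]
m = -0.625, p(m) = 0.015625 (+); new bracket [-0.75, -0.625]
m = -0.6875, p(m) = -0.3398 (−); new bracket [-0.6875, -0.625]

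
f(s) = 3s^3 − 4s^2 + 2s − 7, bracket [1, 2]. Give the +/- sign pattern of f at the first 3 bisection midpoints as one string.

f(1.5) = -2.875 < 0, so the root lies in [1.5, 2]
f(1.75) = 0.328125 > 0, so the root lies in [1.5, 1.75]
f(1.625) = -1.439453 < 0, so the root lies in [1.625, 1.75]

-+-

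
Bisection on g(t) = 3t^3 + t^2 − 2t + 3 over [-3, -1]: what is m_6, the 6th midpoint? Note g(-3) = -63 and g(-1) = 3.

g(-2) = -13 < 0, so the root lies in [-2, -1]
g(-1.5) = -1.875 < 0, so the root lies in [-1.5, -1]
g(-1.25) = 1.203125 > 0, so the root lies in [-1.5, -1.25]
g(-1.375) = -0.1582 < 0, so the root lies in [-1.375, -1.25]
g(-1.3125) = 0.5647 > 0, so the root lies in [-1.375, -1.3125]
g(-1.34375) = 0.2141 > 0, so the root lies in [-1.375, -1.34375]

-1.34375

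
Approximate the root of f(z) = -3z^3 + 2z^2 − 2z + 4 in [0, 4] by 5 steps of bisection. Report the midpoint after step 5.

z = 2 gives f = -16, negative; keep [0, 2]
z = 1 gives f = 1, positive; keep [1, 2]
z = 1.5 gives f = -4.625, negative; keep [1, 1.5]
z = 1.25 gives f = -1.2344, negative; keep [1, 1.25]
z = 1.125 gives f = 0.0098, positive; keep [1.125, 1.25]

1.125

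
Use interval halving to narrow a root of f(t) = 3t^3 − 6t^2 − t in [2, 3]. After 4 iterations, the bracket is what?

m = 2.5, f(m) = 6.875 (+); new bracket [2, 2.5]
m = 2.25, f(m) = 1.546875 (+); new bracket [2, 2.25]
m = 2.125, f(m) = -0.431641 (−); new bracket [2.125, 2.25]
m = 2.1875, f(m) = 0.5042 (+); new bracket [2.125, 2.1875]

[2.125, 2.1875]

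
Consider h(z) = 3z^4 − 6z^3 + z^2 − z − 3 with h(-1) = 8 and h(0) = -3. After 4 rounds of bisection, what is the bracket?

[-0.6875, -0.625]

z = -0.5 gives h = -1.3125, negative; keep [-1, -0.5]
z = -0.75 gives h = 1.792969, positive; keep [-0.75, -0.5]
z = -0.625 gives h = -0.061768, negative; keep [-0.75, -0.625]
z = -0.6875 gives h = 0.7801, positive; keep [-0.6875, -0.625]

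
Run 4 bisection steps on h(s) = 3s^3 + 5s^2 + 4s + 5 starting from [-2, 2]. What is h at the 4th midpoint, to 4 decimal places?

h(0) = 5 > 0, so the root lies in [-2, 0]
h(-1) = 3 > 0, so the root lies in [-2, -1]
h(-1.5) = 0.125 > 0, so the root lies in [-2, -1.5]
h(-1.75) = -2.7656 < 0, so the root lies in [-1.75, -1.5]

-2.7656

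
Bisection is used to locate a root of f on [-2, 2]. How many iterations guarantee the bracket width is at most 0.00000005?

27

Width after n steps is 4/2^n. Need 2^n ≥ 4/0.00000005 = 80000000.
2^26 = 67108864 < 80000000 ≤ 2^27 = 134217728, so n = 27.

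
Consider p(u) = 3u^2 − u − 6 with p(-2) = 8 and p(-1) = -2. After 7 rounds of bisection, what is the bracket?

m = -1.5, p(m) = 2.25 (+); new bracket [-1.5, -1]
m = -1.25, p(m) = -0.0625 (−); new bracket [-1.5, -1.25]
m = -1.375, p(m) = 1.046875 (+); new bracket [-1.375, -1.25]
m = -1.3125, p(m) = 0.4805 (+); new bracket [-1.3125, -1.25]
m = -1.28125, p(m) = 0.2061 (+); new bracket [-1.28125, -1.25]
m = -1.265625, p(m) = 0.071 (+); new bracket [-1.265625, -1.25]
m = -1.2578125, p(m) = 0.0041 (+); new bracket [-1.2578125, -1.25]

[-1.2578125, -1.25]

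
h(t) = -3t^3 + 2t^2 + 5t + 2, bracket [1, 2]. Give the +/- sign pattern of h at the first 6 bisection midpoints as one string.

m = 1.5, h(m) = 3.875 (+); new bracket [1.5, 2]
m = 1.75, h(m) = 0.796875 (+); new bracket [1.75, 2]
m = 1.875, h(m) = -1.369141 (−); new bracket [1.75, 1.875]
m = 1.8125, h(m) = -0.2302 (−); new bracket [1.75, 1.8125]
m = 1.78125, h(m) = 0.297 (+); new bracket [1.78125, 1.8125]
m = 1.796875, h(m) = 0.0369 (+); new bracket [1.796875, 1.8125]

++--++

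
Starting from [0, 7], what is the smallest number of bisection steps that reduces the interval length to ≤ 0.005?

11

Width after n steps is 7/2^n. Need 2^n ≥ 7/0.005 = 1400.
2^10 = 1024 < 1400 ≤ 2^11 = 2048, so n = 11.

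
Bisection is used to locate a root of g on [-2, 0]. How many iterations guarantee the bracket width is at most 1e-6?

Width after n steps is 2/2^n. Need 2^n ≥ 2/1e-6 = 2000000.
2^20 = 1048576 < 2000000 ≤ 2^21 = 2097152, so n = 21.

21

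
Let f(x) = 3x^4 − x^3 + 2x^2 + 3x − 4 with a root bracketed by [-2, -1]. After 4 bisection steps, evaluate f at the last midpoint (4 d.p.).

x = -1.5 gives f = 14.5625, positive; keep [-1.5, -1]
x = -1.25 gives f = 4.652344, positive; keep [-1.25, -1]
x = -1.125 gives f = 1.385498, positive; keep [-1.125, -1]
x = -1.0625 gives f = 0.0931, positive; keep [-1.0625, -1]

0.0931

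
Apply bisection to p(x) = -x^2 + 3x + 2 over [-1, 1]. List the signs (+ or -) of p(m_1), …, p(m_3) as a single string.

x = 0 gives p = 2, positive; keep [-1, 0]
x = -0.5 gives p = 0.25, positive; keep [-1, -0.5]
x = -0.75 gives p = -0.8125, negative; keep [-0.75, -0.5]

++-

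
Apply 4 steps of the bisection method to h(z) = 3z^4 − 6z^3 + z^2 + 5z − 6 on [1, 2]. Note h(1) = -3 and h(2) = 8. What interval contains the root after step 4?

z = 1.5 gives h = -1.3125, negative; keep [1.5, 2]
z = 1.75 gives h = 1.792969, positive; keep [1.5, 1.75]
z = 1.625 gives h = -0.061768, negative; keep [1.625, 1.75]
z = 1.6875 gives h = 0.7801, positive; keep [1.625, 1.6875]

[1.625, 1.6875]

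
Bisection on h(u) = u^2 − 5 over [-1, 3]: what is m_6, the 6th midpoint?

2.1875

m = 1, h(m) = -4 (−); new bracket [1, 3]
m = 2, h(m) = -1 (−); new bracket [2, 3]
m = 2.5, h(m) = 1.25 (+); new bracket [2, 2.5]
m = 2.25, h(m) = 0.0625 (+); new bracket [2, 2.25]
m = 2.125, h(m) = -0.4844 (−); new bracket [2.125, 2.25]
m = 2.1875, h(m) = -0.2148 (−); new bracket [2.1875, 2.25]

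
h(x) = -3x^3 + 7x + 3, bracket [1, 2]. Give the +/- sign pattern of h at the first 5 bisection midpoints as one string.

m = 1.5, h(m) = 3.375 (+); new bracket [1.5, 2]
m = 1.75, h(m) = -0.828125 (−); new bracket [1.5, 1.75]
m = 1.625, h(m) = 1.501953 (+); new bracket [1.625, 1.75]
m = 1.6875, h(m) = 0.3962 (+); new bracket [1.6875, 1.75]
m = 1.71875, h(m) = -0.2008 (−); new bracket [1.6875, 1.71875]

+-++-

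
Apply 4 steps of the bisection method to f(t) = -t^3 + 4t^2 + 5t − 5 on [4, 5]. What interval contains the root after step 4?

f(4.5) = 7.375 > 0, so the root lies in [4.5, 5]
f(4.75) = 1.828125 > 0, so the root lies in [4.75, 5]
f(4.875) = -1.419922 < 0, so the root lies in [4.75, 4.875]
f(4.8125) = 0.2449 > 0, so the root lies in [4.8125, 4.875]

[4.8125, 4.875]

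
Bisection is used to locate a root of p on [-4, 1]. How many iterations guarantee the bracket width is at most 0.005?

Width after n steps is 5/2^n. Need 2^n ≥ 5/0.005 = 1000.
2^9 = 512 < 1000 ≤ 2^10 = 1024, so n = 10.

10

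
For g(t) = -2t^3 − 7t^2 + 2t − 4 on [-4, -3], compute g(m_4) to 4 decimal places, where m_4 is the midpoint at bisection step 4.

1.6909

t = -3.5 gives g = -11, negative; keep [-4, -3.5]
t = -3.75 gives g = -4.46875, negative; keep [-4, -3.75]
t = -3.875 gives g = -0.488281, negative; keep [-4, -3.875]
t = -3.9375 gives g = 1.6909, positive; keep [-3.9375, -3.875]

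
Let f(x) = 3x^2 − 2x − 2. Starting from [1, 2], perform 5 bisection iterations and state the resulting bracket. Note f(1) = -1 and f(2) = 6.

midpoint 1.5: f = 1.75 > 0 → [1, 1.5]
midpoint 1.25: f = 0.1875 > 0 → [1, 1.25]
midpoint 1.125: f = -0.453125 < 0 → [1.125, 1.25]
midpoint 1.1875: f = -0.1445 < 0 → [1.1875, 1.25]
midpoint 1.21875: f = 0.0186 > 0 → [1.1875, 1.21875]

[1.1875, 1.21875]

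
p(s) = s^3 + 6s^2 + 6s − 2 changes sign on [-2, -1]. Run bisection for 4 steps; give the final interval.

[-1.6875, -1.625]

midpoint -1.5: p = -0.875 < 0 → [-2, -1.5]
midpoint -1.75: p = 0.515625 > 0 → [-1.75, -1.5]
midpoint -1.625: p = -0.197266 < 0 → [-1.75, -1.625]
midpoint -1.6875: p = 0.1555 > 0 → [-1.6875, -1.625]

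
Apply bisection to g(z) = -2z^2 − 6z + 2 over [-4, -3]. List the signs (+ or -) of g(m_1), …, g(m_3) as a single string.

midpoint -3.5: g = -1.5 < 0 → [-3.5, -3]
midpoint -3.25: g = 0.375 > 0 → [-3.5, -3.25]
midpoint -3.375: g = -0.53125 < 0 → [-3.375, -3.25]

-+-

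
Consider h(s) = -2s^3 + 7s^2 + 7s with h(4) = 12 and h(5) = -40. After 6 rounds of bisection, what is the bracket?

midpoint 4.5: h = -9 < 0 → [4, 4.5]
midpoint 4.25: h = 2.65625 > 0 → [4.25, 4.5]
midpoint 4.375: h = -2.871094 < 0 → [4.25, 4.375]
midpoint 4.3125: h = -0.0337 < 0 → [4.25, 4.3125]
midpoint 4.28125: h = 1.3295 > 0 → [4.28125, 4.3125]
midpoint 4.296875: h = 0.6525 > 0 → [4.296875, 4.3125]

[4.296875, 4.3125]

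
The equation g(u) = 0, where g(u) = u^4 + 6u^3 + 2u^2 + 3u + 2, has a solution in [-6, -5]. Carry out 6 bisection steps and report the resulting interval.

u = -5.5 gives g = -37.1875, negative; keep [-6, -5.5]
u = -5.75 gives g = 3.347656, positive; keep [-5.75, -5.5]
u = -5.625 gives g = -18.335693, negative; keep [-5.75, -5.625]
u = -5.6875 gives g = -7.8601, negative; keep [-5.75, -5.6875]
u = -5.71875 gives g = -2.3493, negative; keep [-5.75, -5.71875]
u = -5.734375 gives g = 0.4757, positive; keep [-5.734375, -5.71875]

[-5.734375, -5.71875]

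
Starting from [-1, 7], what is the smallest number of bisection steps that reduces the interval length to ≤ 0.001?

Width after n steps is 8/2^n. Need 2^n ≥ 8/0.001 = 8000.
2^12 = 4096 < 8000 ≤ 2^13 = 8192, so n = 13.

13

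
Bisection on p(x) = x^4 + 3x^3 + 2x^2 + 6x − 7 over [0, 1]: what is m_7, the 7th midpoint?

p(0.5) = -3.0625 < 0, so the root lies in [0.5, 1]
p(0.75) = 0.207031 > 0, so the root lies in [0.5, 0.75]
p(0.625) = -1.58374 < 0, so the root lies in [0.625, 0.75]
p(0.6875) = -0.7314 < 0, so the root lies in [0.6875, 0.75]
p(0.71875) = -0.2735 < 0, so the root lies in [0.71875, 0.75]
p(0.734375) = -0.0361 < 0, so the root lies in [0.734375, 0.75]
p(0.7421875) = 0.0847 > 0, so the root lies in [0.734375, 0.7421875]

0.7421875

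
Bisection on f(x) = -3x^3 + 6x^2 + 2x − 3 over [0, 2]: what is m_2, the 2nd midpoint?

m = 1, f(m) = 2 (+); new bracket [0, 1]
m = 0.5, f(m) = -0.875 (−); new bracket [0.5, 1]

0.5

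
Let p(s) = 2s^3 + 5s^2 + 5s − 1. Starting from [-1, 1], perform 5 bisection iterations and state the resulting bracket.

[0.125, 0.1875]

midpoint 0: p = -1 < 0 → [0, 1]
midpoint 0.5: p = 3 > 0 → [0, 0.5]
midpoint 0.25: p = 0.59375 > 0 → [0, 0.25]
midpoint 0.125: p = -0.293 < 0 → [0.125, 0.25]
midpoint 0.1875: p = 0.1265 > 0 → [0.125, 0.1875]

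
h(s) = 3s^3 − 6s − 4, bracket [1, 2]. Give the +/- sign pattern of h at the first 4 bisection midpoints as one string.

s = 1.5 gives h = -2.875, negative; keep [1.5, 2]
s = 1.75 gives h = 1.578125, positive; keep [1.5, 1.75]
s = 1.625 gives h = -0.876953, negative; keep [1.625, 1.75]
s = 1.6875 gives h = 0.2913, positive; keep [1.625, 1.6875]

-+-+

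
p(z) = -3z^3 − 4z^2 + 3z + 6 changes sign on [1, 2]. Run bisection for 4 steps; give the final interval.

[1.125, 1.1875]

p(1.5) = -8.625 < 0, so the root lies in [1, 1.5]
p(1.25) = -2.359375 < 0, so the root lies in [1, 1.25]
p(1.125) = 0.041016 > 0, so the root lies in [1.125, 1.25]
p(1.1875) = -1.1018 < 0, so the root lies in [1.125, 1.1875]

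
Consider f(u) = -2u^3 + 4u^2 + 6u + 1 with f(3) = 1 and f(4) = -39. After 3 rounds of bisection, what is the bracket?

midpoint 3.5: f = -14.75 < 0 → [3, 3.5]
midpoint 3.25: f = -5.90625 < 0 → [3, 3.25]
midpoint 3.125: f = -2.222656 < 0 → [3, 3.125]

[3, 3.125]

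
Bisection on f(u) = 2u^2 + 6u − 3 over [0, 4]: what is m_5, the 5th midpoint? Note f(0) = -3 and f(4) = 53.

0.375

f(2) = 17 > 0, so the root lies in [0, 2]
f(1) = 5 > 0, so the root lies in [0, 1]
f(0.5) = 0.5 > 0, so the root lies in [0, 0.5]
f(0.25) = -1.375 < 0, so the root lies in [0.25, 0.5]
f(0.375) = -0.4688 < 0, so the root lies in [0.375, 0.5]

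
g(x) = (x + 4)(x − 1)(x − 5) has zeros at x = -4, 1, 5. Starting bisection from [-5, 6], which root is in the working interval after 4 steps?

-4

x = 0.5 gives g = 10.125, positive; keep [-5, 0.5]
x = -2.25 gives g = 41.234375, positive; keep [-5, -2.25]
x = -3.625 gives g = 14.958984, positive; keep [-5, -3.625]
x = -4.3125 gives g = -15.4602, negative; keep [-4.3125, -3.625]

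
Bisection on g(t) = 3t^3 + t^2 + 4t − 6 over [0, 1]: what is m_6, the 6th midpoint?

m = 0.5, g(m) = -3.375 (−); new bracket [0.5, 1]
m = 0.75, g(m) = -1.171875 (−); new bracket [0.75, 1]
m = 0.875, g(m) = 0.275391 (+); new bracket [0.75, 0.875]
m = 0.8125, g(m) = -0.4807 (−); new bracket [0.8125, 0.875]
m = 0.84375, g(m) = -0.1111 (−); new bracket [0.84375, 0.875]
m = 0.859375, g(m) = 0.08 (+); new bracket [0.84375, 0.859375]

0.859375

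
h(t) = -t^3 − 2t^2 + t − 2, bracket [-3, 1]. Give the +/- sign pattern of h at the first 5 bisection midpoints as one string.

h(-1) = -4 < 0, so the root lies in [-3, -1]
h(-2) = -4 < 0, so the root lies in [-3, -2]
h(-2.5) = -1.375 < 0, so the root lies in [-3, -2.5]
h(-2.75) = 0.9219 > 0, so the root lies in [-2.75, -2.5]
h(-2.625) = -0.3184 < 0, so the root lies in [-2.75, -2.625]

---+-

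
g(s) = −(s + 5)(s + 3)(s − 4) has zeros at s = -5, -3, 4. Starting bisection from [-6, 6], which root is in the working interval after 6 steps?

s = 0 gives g = 60, positive; keep [0, 6]
s = 3 gives g = 48, positive; keep [3, 6]
s = 4.5 gives g = -35.625, negative; keep [3, 4.5]
s = 3.75 gives g = 14.7656, positive; keep [3.75, 4.5]
s = 4.125 gives g = -8.127, negative; keep [3.75, 4.125]
s = 3.9375 gives g = 3.8752, positive; keep [3.9375, 4.125]

4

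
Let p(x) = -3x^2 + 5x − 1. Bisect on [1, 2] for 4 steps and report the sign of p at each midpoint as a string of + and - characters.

midpoint 1.5: p = -0.25 < 0 → [1, 1.5]
midpoint 1.25: p = 0.5625 > 0 → [1.25, 1.5]
midpoint 1.375: p = 0.203125 > 0 → [1.375, 1.5]
midpoint 1.4375: p = -0.0117 < 0 → [1.375, 1.4375]

-++-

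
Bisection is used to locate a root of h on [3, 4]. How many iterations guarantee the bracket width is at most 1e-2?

Width after n steps is 1/2^n. Need 2^n ≥ 1/1e-2 = 100.
2^6 = 64 < 100 ≤ 2^7 = 128, so n = 7.

7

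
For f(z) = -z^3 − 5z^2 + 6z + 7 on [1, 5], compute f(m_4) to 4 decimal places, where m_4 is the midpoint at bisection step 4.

-3.1719

midpoint 3: f = -47 < 0 → [1, 3]
midpoint 2: f = -9 < 0 → [1, 2]
midpoint 1.5: f = 1.375 > 0 → [1.5, 2]
midpoint 1.75: f = -3.1719 < 0 → [1.5, 1.75]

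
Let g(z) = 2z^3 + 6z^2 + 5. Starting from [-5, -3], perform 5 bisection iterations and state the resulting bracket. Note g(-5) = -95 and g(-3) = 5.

g(-4) = -27 < 0, so the root lies in [-4, -3]
g(-3.5) = -7.25 < 0, so the root lies in [-3.5, -3]
g(-3.25) = -0.28125 < 0, so the root lies in [-3.25, -3]
g(-3.125) = 2.5586 > 0, so the root lies in [-3.25, -3.125]
g(-3.1875) = 1.1899 > 0, so the root lies in [-3.25, -3.1875]

[-3.25, -3.1875]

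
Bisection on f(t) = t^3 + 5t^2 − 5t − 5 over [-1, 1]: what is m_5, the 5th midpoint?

f(0) = -5 < 0, so the root lies in [-1, 0]
f(-0.5) = -1.375 < 0, so the root lies in [-1, -0.5]
f(-0.75) = 1.140625 > 0, so the root lies in [-0.75, -0.5]
f(-0.625) = -0.166 < 0, so the root lies in [-0.75, -0.625]
f(-0.6875) = 0.4758 > 0, so the root lies in [-0.6875, -0.625]

-0.6875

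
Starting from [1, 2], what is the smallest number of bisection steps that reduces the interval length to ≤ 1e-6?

Width after n steps is 1/2^n. Need 2^n ≥ 1/1e-6 = 1000000.
2^19 = 524288 < 1000000 ≤ 2^20 = 1048576, so n = 20.

20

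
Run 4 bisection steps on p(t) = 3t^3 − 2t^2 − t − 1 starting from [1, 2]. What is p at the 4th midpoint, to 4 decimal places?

p(1.5) = 3.125 > 0, so the root lies in [1, 1.5]
p(1.25) = 0.484375 > 0, so the root lies in [1, 1.25]
p(1.125) = -0.384766 < 0, so the root lies in [1.125, 1.25]
p(1.1875) = 0.0159 > 0, so the root lies in [1.125, 1.1875]

0.0159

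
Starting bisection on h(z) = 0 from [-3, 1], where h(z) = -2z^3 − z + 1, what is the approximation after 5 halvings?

m = -1, h(m) = 4 (+); new bracket [-1, 1]
m = 0, h(m) = 1 (+); new bracket [0, 1]
m = 0.5, h(m) = 0.25 (+); new bracket [0.5, 1]
m = 0.75, h(m) = -0.5938 (−); new bracket [0.5, 0.75]
m = 0.625, h(m) = -0.1133 (−); new bracket [0.5, 0.625]

0.625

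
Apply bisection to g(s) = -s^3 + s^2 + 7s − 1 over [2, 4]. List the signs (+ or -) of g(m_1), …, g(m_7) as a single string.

s = 3 gives g = 2, positive; keep [3, 4]
s = 3.5 gives g = -7.125, negative; keep [3, 3.5]
s = 3.25 gives g = -2.015625, negative; keep [3, 3.25]
s = 3.125 gives g = 0.123, positive; keep [3.125, 3.25]
s = 3.1875 gives g = -0.9128, negative; keep [3.125, 3.1875]
s = 3.15625 gives g = -0.3866, negative; keep [3.125, 3.15625]
s = 3.140625 gives g = -0.1297, negative; keep [3.125, 3.140625]

+--+---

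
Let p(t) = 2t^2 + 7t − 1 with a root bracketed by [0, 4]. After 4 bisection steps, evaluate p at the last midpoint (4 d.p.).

0.8750

t = 2 gives p = 21, positive; keep [0, 2]
t = 1 gives p = 8, positive; keep [0, 1]
t = 0.5 gives p = 3, positive; keep [0, 0.5]
t = 0.25 gives p = 0.875, positive; keep [0, 0.25]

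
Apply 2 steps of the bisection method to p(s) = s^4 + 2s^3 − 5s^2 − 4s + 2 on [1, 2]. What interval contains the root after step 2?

s = 1.5 gives p = -3.4375, negative; keep [1.5, 2]
s = 1.75 gives p = -0.214844, negative; keep [1.75, 2]

[1.75, 2]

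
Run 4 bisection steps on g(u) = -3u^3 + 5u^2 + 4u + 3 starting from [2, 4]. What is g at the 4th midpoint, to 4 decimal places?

0.5137

u = 3 gives g = -21, negative; keep [2, 3]
u = 2.5 gives g = -2.625, negative; keep [2, 2.5]
u = 2.25 gives g = 3.140625, positive; keep [2.25, 2.5]
u = 2.375 gives g = 0.5137, positive; keep [2.375, 2.5]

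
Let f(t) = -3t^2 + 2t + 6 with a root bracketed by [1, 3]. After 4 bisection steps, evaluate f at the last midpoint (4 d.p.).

-0.7969

midpoint 2: f = -2 < 0 → [1, 2]
midpoint 1.5: f = 2.25 > 0 → [1.5, 2]
midpoint 1.75: f = 0.3125 > 0 → [1.75, 2]
midpoint 1.875: f = -0.7969 < 0 → [1.75, 1.875]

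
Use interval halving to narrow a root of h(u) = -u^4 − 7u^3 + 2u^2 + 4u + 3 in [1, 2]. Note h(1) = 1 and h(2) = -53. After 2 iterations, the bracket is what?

u = 1.5 gives h = -15.1875, negative; keep [1, 1.5]
u = 1.25 gives h = -4.988281, negative; keep [1, 1.25]

[1, 1.25]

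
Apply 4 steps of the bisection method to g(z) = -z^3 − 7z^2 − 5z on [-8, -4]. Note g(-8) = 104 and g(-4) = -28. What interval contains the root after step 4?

midpoint -6: g = -6 < 0 → [-8, -6]
midpoint -7: g = 35 > 0 → [-7, -6]
midpoint -6.5: g = 11.375 > 0 → [-6.5, -6]
midpoint -6.25: g = 1.9531 > 0 → [-6.25, -6]

[-6.25, -6]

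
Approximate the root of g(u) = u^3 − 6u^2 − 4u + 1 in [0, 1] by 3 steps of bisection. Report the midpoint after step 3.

0.125

u = 0.5 gives g = -2.375, negative; keep [0, 0.5]
u = 0.25 gives g = -0.359375, negative; keep [0, 0.25]
u = 0.125 gives g = 0.408203, positive; keep [0.125, 0.25]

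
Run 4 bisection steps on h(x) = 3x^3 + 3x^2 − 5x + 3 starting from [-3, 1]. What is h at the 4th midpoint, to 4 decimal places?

x = -1 gives h = 8, positive; keep [-3, -1]
x = -2 gives h = 1, positive; keep [-3, -2]
x = -2.5 gives h = -12.625, negative; keep [-2.5, -2]
x = -2.25 gives h = -4.7344, negative; keep [-2.25, -2]

-4.7344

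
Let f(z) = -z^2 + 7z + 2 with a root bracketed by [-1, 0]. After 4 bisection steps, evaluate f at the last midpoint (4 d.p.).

-0.2852

f(-0.5) = -1.75 < 0, so the root lies in [-0.5, 0]
f(-0.25) = 0.1875 > 0, so the root lies in [-0.5, -0.25]
f(-0.375) = -0.765625 < 0, so the root lies in [-0.375, -0.25]
f(-0.3125) = -0.2852 < 0, so the root lies in [-0.3125, -0.25]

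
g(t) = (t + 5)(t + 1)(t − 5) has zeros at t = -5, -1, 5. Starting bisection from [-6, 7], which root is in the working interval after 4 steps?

5

g(0.5) = -37.125 < 0, so the root lies in [0.5, 7]
g(3.75) = -51.953125 < 0, so the root lies in [3.75, 7]
g(5.375) = 24.802734 > 0, so the root lies in [3.75, 5.375]
g(4.5625) = -23.2712 < 0, so the root lies in [4.5625, 5.375]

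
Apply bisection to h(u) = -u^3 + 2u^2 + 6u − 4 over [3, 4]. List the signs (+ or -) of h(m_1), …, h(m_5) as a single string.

h(3.5) = -1.375 < 0, so the root lies in [3, 3.5]
h(3.25) = 2.296875 > 0, so the root lies in [3.25, 3.5]
h(3.375) = 0.587891 > 0, so the root lies in [3.375, 3.5]
h(3.4375) = -0.3611 < 0, so the root lies in [3.375, 3.4375]
h(3.40625) = 0.1214 > 0, so the root lies in [3.40625, 3.4375]

-++-+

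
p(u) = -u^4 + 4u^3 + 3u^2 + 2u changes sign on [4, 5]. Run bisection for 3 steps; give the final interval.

u = 4.5 gives p = 24.1875, positive; keep [4.5, 5]
u = 4.75 gives p = -3.191406, negative; keep [4.5, 4.75]
u = 4.625 gives p = 11.5896, positive; keep [4.625, 4.75]

[4.625, 4.75]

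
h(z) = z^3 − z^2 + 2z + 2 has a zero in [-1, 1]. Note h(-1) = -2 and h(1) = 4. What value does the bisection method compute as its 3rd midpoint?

h(0) = 2 > 0, so the root lies in [-1, 0]
h(-0.5) = 0.625 > 0, so the root lies in [-1, -0.5]
h(-0.75) = -0.484375 < 0, so the root lies in [-0.75, -0.5]

-0.75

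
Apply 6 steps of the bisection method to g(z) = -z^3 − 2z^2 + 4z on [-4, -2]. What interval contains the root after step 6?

[-3.25, -3.21875]

z = -3 gives g = -3, negative; keep [-4, -3]
z = -3.5 gives g = 4.375, positive; keep [-3.5, -3]
z = -3.25 gives g = 0.203125, positive; keep [-3.25, -3]
z = -3.125 gives g = -1.5137, negative; keep [-3.25, -3.125]
z = -3.1875 gives g = -0.6848, negative; keep [-3.25, -3.1875]
z = -3.21875 gives g = -0.2483, negative; keep [-3.25, -3.21875]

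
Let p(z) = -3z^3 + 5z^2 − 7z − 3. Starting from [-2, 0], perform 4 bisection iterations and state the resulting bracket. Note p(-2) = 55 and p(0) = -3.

p(-1) = 12 > 0, so the root lies in [-1, 0]
p(-0.5) = 2.125 > 0, so the root lies in [-0.5, 0]
p(-0.25) = -0.890625 < 0, so the root lies in [-0.5, -0.25]
p(-0.375) = 0.4863 > 0, so the root lies in [-0.375, -0.25]

[-0.375, -0.25]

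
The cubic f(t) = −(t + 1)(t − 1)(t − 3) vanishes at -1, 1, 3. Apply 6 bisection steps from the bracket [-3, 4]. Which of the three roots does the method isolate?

midpoint 0.5: f = -1.875 < 0 → [-3, 0.5]
midpoint -1.25: f = 2.390625 > 0 → [-1.25, 0.5]
midpoint -0.375: f = -2.900391 < 0 → [-1.25, -0.375]
midpoint -0.8125: f = -1.2957 < 0 → [-1.25, -0.8125]
midpoint -1.03125: f = 0.2559 > 0 → [-1.03125, -0.8125]
midpoint -0.921875: f = -0.5889 < 0 → [-1.03125, -0.921875]

-1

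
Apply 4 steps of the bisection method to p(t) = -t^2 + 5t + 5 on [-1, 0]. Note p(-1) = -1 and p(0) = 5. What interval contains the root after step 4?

midpoint -0.5: p = 2.25 > 0 → [-1, -0.5]
midpoint -0.75: p = 0.6875 > 0 → [-1, -0.75]
midpoint -0.875: p = -0.140625 < 0 → [-0.875, -0.75]
midpoint -0.8125: p = 0.2773 > 0 → [-0.875, -0.8125]

[-0.875, -0.8125]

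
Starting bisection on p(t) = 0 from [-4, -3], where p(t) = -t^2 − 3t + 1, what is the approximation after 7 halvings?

-3.3046875

p(-3.5) = -0.75 < 0, so the root lies in [-3.5, -3]
p(-3.25) = 0.1875 > 0, so the root lies in [-3.5, -3.25]
p(-3.375) = -0.265625 < 0, so the root lies in [-3.375, -3.25]
p(-3.3125) = -0.0352 < 0, so the root lies in [-3.3125, -3.25]
p(-3.28125) = 0.0771 > 0, so the root lies in [-3.3125, -3.28125]
p(-3.296875) = 0.0212 > 0, so the root lies in [-3.3125, -3.296875]
p(-3.3046875) = -0.0069 < 0, so the root lies in [-3.3046875, -3.296875]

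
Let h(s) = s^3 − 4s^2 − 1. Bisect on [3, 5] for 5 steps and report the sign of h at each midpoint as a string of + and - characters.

midpoint 4: h = -1 < 0 → [4, 5]
midpoint 4.5: h = 9.125 > 0 → [4, 4.5]
midpoint 4.25: h = 3.515625 > 0 → [4, 4.25]
midpoint 4.125: h = 1.127 > 0 → [4, 4.125]
midpoint 4.0625: h = 0.0315 > 0 → [4, 4.0625]

-++++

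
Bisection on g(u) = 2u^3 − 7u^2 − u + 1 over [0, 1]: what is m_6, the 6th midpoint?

midpoint 0.5: g = -1 < 0 → [0, 0.5]
midpoint 0.25: g = 0.34375 > 0 → [0.25, 0.5]
midpoint 0.375: g = -0.253906 < 0 → [0.25, 0.375]
midpoint 0.3125: g = 0.0649 > 0 → [0.3125, 0.375]
midpoint 0.34375: g = -0.0897 < 0 → [0.3125, 0.34375]
midpoint 0.328125: g = -0.0111 < 0 → [0.3125, 0.328125]

0.328125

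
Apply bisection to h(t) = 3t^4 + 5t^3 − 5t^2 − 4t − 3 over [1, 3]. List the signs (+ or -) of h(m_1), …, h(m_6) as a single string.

+++--+

m = 2, h(m) = 57 (+); new bracket [1, 2]
m = 1.5, h(m) = 11.8125 (+); new bracket [1, 1.5]
m = 1.25, h(m) = 1.277344 (+); new bracket [1, 1.25]
m = 1.125, h(m) = -1.9036 (−); new bracket [1.125, 1.25]
m = 1.1875, h(m) = -0.4624 (−); new bracket [1.1875, 1.25]
m = 1.21875, h(m) = 0.3684 (+); new bracket [1.1875, 1.21875]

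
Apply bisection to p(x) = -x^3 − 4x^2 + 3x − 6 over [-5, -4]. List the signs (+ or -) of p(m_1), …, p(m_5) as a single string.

--+--

midpoint -4.5: p = -9.375 < 0 → [-5, -4.5]
midpoint -4.75: p = -3.328125 < 0 → [-5, -4.75]
midpoint -4.875: p = 0.169922 > 0 → [-4.875, -4.75]
midpoint -4.8125: p = -1.6199 < 0 → [-4.875, -4.8125]
midpoint -4.84375: p = -0.7353 < 0 → [-4.875, -4.84375]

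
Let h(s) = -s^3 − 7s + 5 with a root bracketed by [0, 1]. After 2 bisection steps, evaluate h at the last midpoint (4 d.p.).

-0.6719

s = 0.5 gives h = 1.375, positive; keep [0.5, 1]
s = 0.75 gives h = -0.671875, negative; keep [0.5, 0.75]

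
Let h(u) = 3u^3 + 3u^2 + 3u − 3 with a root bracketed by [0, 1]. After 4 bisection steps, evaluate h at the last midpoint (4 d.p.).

h(0.5) = -0.375 < 0, so the root lies in [0.5, 1]
h(0.75) = 2.203125 > 0, so the root lies in [0.5, 0.75]
h(0.625) = 0.779297 > 0, so the root lies in [0.5, 0.625]
h(0.5625) = 0.1707 > 0, so the root lies in [0.5, 0.5625]

0.1707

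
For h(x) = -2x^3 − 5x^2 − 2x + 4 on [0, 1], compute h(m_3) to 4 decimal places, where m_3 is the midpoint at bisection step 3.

0.3086

midpoint 0.5: h = 1.5 > 0 → [0.5, 1]
midpoint 0.75: h = -1.15625 < 0 → [0.5, 0.75]
midpoint 0.625: h = 0.308594 > 0 → [0.625, 0.75]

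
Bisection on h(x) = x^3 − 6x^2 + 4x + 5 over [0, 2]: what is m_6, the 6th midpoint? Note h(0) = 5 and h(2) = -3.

1.59375

x = 1 gives h = 4, positive; keep [1, 2]
x = 1.5 gives h = 0.875, positive; keep [1.5, 2]
x = 1.75 gives h = -1.015625, negative; keep [1.5, 1.75]
x = 1.625 gives h = -0.0527, negative; keep [1.5, 1.625]
x = 1.5625 gives h = 0.4163, positive; keep [1.5625, 1.625]
x = 1.59375 gives h = 0.183, positive; keep [1.59375, 1.625]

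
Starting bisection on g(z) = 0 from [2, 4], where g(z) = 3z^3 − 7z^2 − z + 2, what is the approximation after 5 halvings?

g(3) = 17 > 0, so the root lies in [2, 3]
g(2.5) = 2.625 > 0, so the root lies in [2, 2.5]
g(2.25) = -1.515625 < 0, so the root lies in [2.25, 2.5]
g(2.375) = 0.3301 > 0, so the root lies in [2.25, 2.375]
g(2.3125) = -0.6467 < 0, so the root lies in [2.3125, 2.375]

2.3125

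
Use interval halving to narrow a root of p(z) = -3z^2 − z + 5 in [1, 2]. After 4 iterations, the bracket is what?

[1.125, 1.1875]

z = 1.5 gives p = -3.25, negative; keep [1, 1.5]
z = 1.25 gives p = -0.9375, negative; keep [1, 1.25]
z = 1.125 gives p = 0.078125, positive; keep [1.125, 1.25]
z = 1.1875 gives p = -0.418, negative; keep [1.125, 1.1875]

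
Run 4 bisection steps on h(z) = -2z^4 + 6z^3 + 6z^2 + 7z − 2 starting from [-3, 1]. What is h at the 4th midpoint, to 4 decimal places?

h(-1) = -11 < 0, so the root lies in [-1, 1]
h(0) = -2 < 0, so the root lies in [0, 1]
h(0.5) = 3.625 > 0, so the root lies in [0, 0.5]
h(0.25) = 0.2109 > 0, so the root lies in [0, 0.25]

0.2109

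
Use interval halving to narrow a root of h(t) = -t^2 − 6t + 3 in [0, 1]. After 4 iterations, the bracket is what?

[0.4375, 0.5]

h(0.5) = -0.25 < 0, so the root lies in [0, 0.5]
h(0.25) = 1.4375 > 0, so the root lies in [0.25, 0.5]
h(0.375) = 0.609375 > 0, so the root lies in [0.375, 0.5]
h(0.4375) = 0.1836 > 0, so the root lies in [0.4375, 0.5]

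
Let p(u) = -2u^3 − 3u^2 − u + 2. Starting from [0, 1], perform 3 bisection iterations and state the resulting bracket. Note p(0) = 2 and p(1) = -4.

p(0.5) = 0.5 > 0, so the root lies in [0.5, 1]
p(0.75) = -1.28125 < 0, so the root lies in [0.5, 0.75]
p(0.625) = -0.285156 < 0, so the root lies in [0.5, 0.625]

[0.5, 0.625]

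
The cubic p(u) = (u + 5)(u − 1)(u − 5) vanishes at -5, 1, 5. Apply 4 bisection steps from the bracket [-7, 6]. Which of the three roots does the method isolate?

midpoint -0.5: p = 37.125 > 0 → [-7, -0.5]
midpoint -3.75: p = 51.953125 > 0 → [-7, -3.75]
midpoint -5.375: p = -24.802734 < 0 → [-5.375, -3.75]
midpoint -4.5625: p = 23.2712 > 0 → [-5.375, -4.5625]

-5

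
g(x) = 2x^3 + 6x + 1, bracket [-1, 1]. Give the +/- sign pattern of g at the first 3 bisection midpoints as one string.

+--

g(0) = 1 > 0, so the root lies in [-1, 0]
g(-0.5) = -2.25 < 0, so the root lies in [-0.5, 0]
g(-0.25) = -0.53125 < 0, so the root lies in [-0.25, 0]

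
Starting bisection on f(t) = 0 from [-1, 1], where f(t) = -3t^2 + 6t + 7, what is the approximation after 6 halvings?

midpoint 0: f = 7 > 0 → [-1, 0]
midpoint -0.5: f = 3.25 > 0 → [-1, -0.5]
midpoint -0.75: f = 0.8125 > 0 → [-1, -0.75]
midpoint -0.875: f = -0.5469 < 0 → [-0.875, -0.75]
midpoint -0.8125: f = 0.1445 > 0 → [-0.875, -0.8125]
midpoint -0.84375: f = -0.1982 < 0 → [-0.84375, -0.8125]

-0.84375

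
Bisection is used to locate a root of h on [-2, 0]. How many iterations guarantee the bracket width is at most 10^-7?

Width after n steps is 2/2^n. Need 2^n ≥ 2/10^-7 = 20000000.
2^24 = 16777216 < 20000000 ≤ 2^25 = 33554432, so n = 25.

25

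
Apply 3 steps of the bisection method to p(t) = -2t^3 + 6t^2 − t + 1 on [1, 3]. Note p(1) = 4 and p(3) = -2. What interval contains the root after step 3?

[2.75, 3]

m = 2, p(m) = 7 (+); new bracket [2, 3]
m = 2.5, p(m) = 4.75 (+); new bracket [2.5, 3]
m = 2.75, p(m) = 2.03125 (+); new bracket [2.75, 3]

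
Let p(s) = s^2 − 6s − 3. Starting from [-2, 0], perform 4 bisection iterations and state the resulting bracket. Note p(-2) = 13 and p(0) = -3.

s = -1 gives p = 4, positive; keep [-1, 0]
s = -0.5 gives p = 0.25, positive; keep [-0.5, 0]
s = -0.25 gives p = -1.4375, negative; keep [-0.5, -0.25]
s = -0.375 gives p = -0.6094, negative; keep [-0.5, -0.375]

[-0.5, -0.375]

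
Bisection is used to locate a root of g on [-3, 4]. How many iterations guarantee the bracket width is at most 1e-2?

Width after n steps is 7/2^n. Need 2^n ≥ 7/1e-2 = 700.
2^9 = 512 < 700 ≤ 2^10 = 1024, so n = 10.

10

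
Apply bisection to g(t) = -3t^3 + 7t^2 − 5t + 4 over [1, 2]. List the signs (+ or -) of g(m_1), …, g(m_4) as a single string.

++-+

t = 1.5 gives g = 2.125, positive; keep [1.5, 2]
t = 1.75 gives g = 0.609375, positive; keep [1.75, 2]
t = 1.875 gives g = -0.541016, negative; keep [1.75, 1.875]
t = 1.8125 gives g = 0.0706, positive; keep [1.8125, 1.875]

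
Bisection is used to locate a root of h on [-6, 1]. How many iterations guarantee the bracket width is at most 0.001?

Width after n steps is 7/2^n. Need 2^n ≥ 7/0.001 = 7000.
2^12 = 4096 < 7000 ≤ 2^13 = 8192, so n = 13.

13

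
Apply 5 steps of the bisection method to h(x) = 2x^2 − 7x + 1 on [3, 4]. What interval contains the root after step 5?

[3.34375, 3.375]

h(3.5) = 1 > 0, so the root lies in [3, 3.5]
h(3.25) = -0.625 < 0, so the root lies in [3.25, 3.5]
h(3.375) = 0.15625 > 0, so the root lies in [3.25, 3.375]
h(3.3125) = -0.2422 < 0, so the root lies in [3.3125, 3.375]
h(3.34375) = -0.0449 < 0, so the root lies in [3.34375, 3.375]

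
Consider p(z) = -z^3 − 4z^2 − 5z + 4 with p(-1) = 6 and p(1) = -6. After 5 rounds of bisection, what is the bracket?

[0.5, 0.5625]

midpoint 0: p = 4 > 0 → [0, 1]
midpoint 0.5: p = 0.375 > 0 → [0.5, 1]
midpoint 0.75: p = -2.421875 < 0 → [0.5, 0.75]
midpoint 0.625: p = -0.9316 < 0 → [0.5, 0.625]
midpoint 0.5625: p = -0.2561 < 0 → [0.5, 0.5625]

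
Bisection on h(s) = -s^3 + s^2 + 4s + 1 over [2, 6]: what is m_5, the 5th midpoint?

2.625

h(4) = -31 < 0, so the root lies in [2, 4]
h(3) = -5 < 0, so the root lies in [2, 3]
h(2.5) = 1.625 > 0, so the root lies in [2.5, 3]
h(2.75) = -1.2344 < 0, so the root lies in [2.5, 2.75]
h(2.625) = 0.3027 > 0, so the root lies in [2.625, 2.75]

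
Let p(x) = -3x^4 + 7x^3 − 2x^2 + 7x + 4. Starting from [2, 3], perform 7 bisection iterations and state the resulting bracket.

[2.515625, 2.5234375]

midpoint 2.5: p = 1.1875 > 0 → [2.5, 3]
midpoint 2.75: p = -17.871094 < 0 → [2.5, 2.75]
midpoint 2.625: p = -7.233154 < 0 → [2.5, 2.625]
midpoint 2.5625: p = -2.7635 < 0 → [2.5, 2.5625]
midpoint 2.53125: p = -0.7253 < 0 → [2.5, 2.53125]
midpoint 2.515625: p = 0.2465 > 0 → [2.515625, 2.53125]
midpoint 2.5234375: p = -0.2355 < 0 → [2.515625, 2.5234375]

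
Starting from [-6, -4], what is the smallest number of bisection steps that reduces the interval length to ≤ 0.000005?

Width after n steps is 2/2^n. Need 2^n ≥ 2/0.000005 = 400000.
2^18 = 262144 < 400000 ≤ 2^19 = 524288, so n = 19.

19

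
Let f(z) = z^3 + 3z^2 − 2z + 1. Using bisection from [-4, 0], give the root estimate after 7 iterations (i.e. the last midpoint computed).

m = -2, f(m) = 9 (+); new bracket [-4, -2]
m = -3, f(m) = 7 (+); new bracket [-4, -3]
m = -3.5, f(m) = 1.875 (+); new bracket [-4, -3.5]
m = -3.75, f(m) = -2.0469 (−); new bracket [-3.75, -3.5]
m = -3.625, f(m) = 0.0371 (+); new bracket [-3.75, -3.625]
m = -3.6875, f(m) = -0.9734 (−); new bracket [-3.6875, -3.625]
m = -3.65625, f(m) = -0.4604 (−); new bracket [-3.65625, -3.625]

-3.65625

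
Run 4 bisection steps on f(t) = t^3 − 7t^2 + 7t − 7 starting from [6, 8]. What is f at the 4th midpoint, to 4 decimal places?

3.0488

t = 7 gives f = 42, positive; keep [6, 7]
t = 6.5 gives f = 17.375, positive; keep [6, 6.5]
t = 6.25 gives f = 7.453125, positive; keep [6, 6.25]
t = 6.125 gives f = 3.0488, positive; keep [6, 6.125]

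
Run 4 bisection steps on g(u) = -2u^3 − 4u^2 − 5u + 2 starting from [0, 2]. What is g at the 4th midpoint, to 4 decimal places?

g(1) = -9 < 0, so the root lies in [0, 1]
g(0.5) = -1.75 < 0, so the root lies in [0, 0.5]
g(0.25) = 0.46875 > 0, so the root lies in [0.25, 0.5]
g(0.375) = -0.543 < 0, so the root lies in [0.25, 0.375]

-0.5430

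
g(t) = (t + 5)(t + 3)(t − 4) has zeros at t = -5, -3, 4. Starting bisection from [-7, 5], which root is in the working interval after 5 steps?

4

g(-1) = -40 < 0, so the root lies in [-1, 5]
g(2) = -70 < 0, so the root lies in [2, 5]
g(3.5) = -27.625 < 0, so the root lies in [3.5, 5]
g(4.25) = 16.7656 > 0, so the root lies in [3.5, 4.25]
g(3.875) = -7.627 < 0, so the root lies in [3.875, 4.25]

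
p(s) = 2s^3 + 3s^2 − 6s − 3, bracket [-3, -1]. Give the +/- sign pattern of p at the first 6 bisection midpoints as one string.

m = -2, p(m) = 5 (+); new bracket [-3, -2]
m = -2.5, p(m) = -0.5 (−); new bracket [-2.5, -2]
m = -2.25, p(m) = 2.90625 (+); new bracket [-2.5, -2.25]
m = -2.375, p(m) = 1.3789 (+); new bracket [-2.5, -2.375]
m = -2.4375, p(m) = 0.4849 (+); new bracket [-2.5, -2.4375]
m = -2.46875, p(m) = 0.004 (+); new bracket [-2.5, -2.46875]

+-++++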